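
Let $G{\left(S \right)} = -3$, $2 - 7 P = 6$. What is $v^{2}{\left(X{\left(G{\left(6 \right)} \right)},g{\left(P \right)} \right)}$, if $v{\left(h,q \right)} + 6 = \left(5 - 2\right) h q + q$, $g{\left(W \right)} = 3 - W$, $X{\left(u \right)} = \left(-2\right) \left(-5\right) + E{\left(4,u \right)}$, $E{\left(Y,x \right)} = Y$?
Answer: $\frac{1067089}{49} \approx 21777.0$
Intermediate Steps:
$P = - \frac{4}{7}$ ($P = \frac{2}{7} - \frac{6}{7} = - \frac{4}{7} \approx -0.57143$)
$X{\left(u \right)} = 14$ ($X{\left(u \right)} = \left(-2\right) \left(-5\right) + 4 = 10 + 4 = 14$)
$v{\left(h,q \right)} = -6 + q + 3 h q$ ($v{\left(h,q \right)} = -6 + \left(\left(5 - 2\right) h q + q\right) = -6 + \left(3 h q + q\right) = -6 + \left(q + 3 h q\right) = -6 + q + 3 h q$)
$v^{2}{\left(X{\left(G{\left(6 \right)} \right)},g{\left(P \right)} \right)} = \left(-6 + \left(3 - - \frac{4}{7}\right) + 3 \cdot 14 \left(3 - - \frac{4}{7}\right)\right)^{2} = \left(-6 + \left(3 + \frac{4}{7}\right) + 3 \cdot 14 \left(3 + \frac{4}{7}\right)\right)^{2} = \left(-6 + \frac{25}{7} + 3 \cdot 14 \cdot \frac{25}{7}\right)^{2} = \left(-6 + \frac{25}{7} + 150\right)^{2} = \left(\frac{1033}{7}\right)^{2} = \frac{1067089}{49}$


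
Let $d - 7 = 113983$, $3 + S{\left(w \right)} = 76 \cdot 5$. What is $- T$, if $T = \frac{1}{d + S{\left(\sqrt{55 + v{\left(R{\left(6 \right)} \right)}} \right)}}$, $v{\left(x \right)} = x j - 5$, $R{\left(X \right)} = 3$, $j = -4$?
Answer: $- \frac{1}{114367} \approx -8.7438 \cdot 10^{-6}$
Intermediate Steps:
$v{\left(x \right)} = -5 - 4 x$ ($v{\left(x \right)} = x \left(-4\right) - 5 = - 4 x - 5 = -5 - 4 x$)
$S{\left(w \right)} = 377$ ($S{\left(w \right)} = -3 + 76 \cdot 5 = -3 + 380 = 377$)
$d = 113990$ ($d = 7 + 113983 = 113990$)
$T = \frac{1}{114367}$ ($T = \frac{1}{113990 + 377} = \frac{1}{114367} \approx 8.7438 \cdot 10^{-6}$)
$- T = \left(-1\right) \frac{1}{114367} = - \frac{1}{114367}$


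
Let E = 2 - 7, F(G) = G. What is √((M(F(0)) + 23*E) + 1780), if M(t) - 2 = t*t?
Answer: √1667 ≈ 40.829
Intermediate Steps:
E = -5
M(t) = 2 + t² (M(t) = 2 + t*t = 2 + t²)
√((M(F(0)) + 23*E) + 1780) = √(((2 + 0²) + 23*(-5)) + 1780) = √(((2 + 0) - 115) + 1780) = √((2 - 115) + 1780) = √(-113 + 1780) = √1667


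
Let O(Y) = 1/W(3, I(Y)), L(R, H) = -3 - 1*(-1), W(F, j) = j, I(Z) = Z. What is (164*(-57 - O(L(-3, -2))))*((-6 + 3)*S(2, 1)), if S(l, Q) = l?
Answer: 55596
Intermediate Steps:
L(R, H) = -2 (L(R, H) = -3 + 1 = -2)
O(Y) = 1/Y
(164*(-57 - O(L(-3, -2))))*((-6 + 3)*S(2, 1)) = (164*(-57 - 1/(-2)))*((-6 + 3)*2) = (164*(-57 - 1*(-1/2)))*(-3*2) = (164*(-57 + 1/2))*(-6) = (164*(-113/2))*(-6) = -9266*(-6) = 55596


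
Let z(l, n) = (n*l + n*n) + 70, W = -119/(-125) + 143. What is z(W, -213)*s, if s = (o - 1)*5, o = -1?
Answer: -3694306/25 ≈ -1.4777e+5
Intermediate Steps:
W = 17994/125 (W = -119*(-1/125) + 143 = 119/125 + 143 = 17994/125 ≈ 143.95)
s = -10 (s = (-1 - 1)*5 = -2*5 = -10)
z(l, n) = 70 + n² + l*n (z(l, n) = (l*n + n²) + 70 = (n² + l*n) + 70 = 70 + n² + l*n)
z(W, -213)*s = (70 + (-213)² + (17994/125)*(-213))*(-10) = (70 + 45369 - 3832722/125)*(-10) = (1847153/125)*(-10) = -3694306/25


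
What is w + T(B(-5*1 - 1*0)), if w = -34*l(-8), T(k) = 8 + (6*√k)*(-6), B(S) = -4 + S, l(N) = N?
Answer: 280 - 108*I ≈ 280.0 - 108.0*I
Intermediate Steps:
T(k) = 8 - 36*√k
w = 272 (w = -34*(-8) = 272)
w + T(B(-5*1 - 1*0)) = 272 + (8 - 36*√(-4 + (-5*1 - 1*0))) = 272 + (8 - 36*√(-4 + (-5 + 0))) = 272 + (8 - 36*√(-4 - 5)) = 272 + (8 - 108*I) = 280 - 108*I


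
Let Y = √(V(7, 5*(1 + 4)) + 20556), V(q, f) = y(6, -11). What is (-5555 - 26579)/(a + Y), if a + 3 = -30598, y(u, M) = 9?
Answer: 491666267/468200318 + 48201*√2285/468200318 ≈ 1.0550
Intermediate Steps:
a = -30601 (a = -3 - 30598 = -30601)
V(q, f) = 9
Y = 3*√2285 (Y = √(9 + 20556) = √20565 = 3*√2285 ≈ 143.41)
(-5555 - 26579)/(a + Y) = (-5555 - 26579)/(-30601 + 3*√2285) = -32134/(-30601 + 3*√2285)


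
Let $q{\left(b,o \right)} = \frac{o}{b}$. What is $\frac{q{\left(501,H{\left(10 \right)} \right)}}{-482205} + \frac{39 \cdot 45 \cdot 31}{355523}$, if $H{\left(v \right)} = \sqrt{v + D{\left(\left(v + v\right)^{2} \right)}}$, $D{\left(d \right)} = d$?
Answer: $\frac{54405}{355523} - \frac{\sqrt{410}}{241584705} \approx 0.15303$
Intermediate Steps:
$H{\left(v \right)} = \sqrt{v + 4 v^{2}}$ ($H{\left(v \right)} = \sqrt{v + \left(v + v\right)^{2}} = \sqrt{v + \left(2 v\right)^{2}} = \sqrt{v + 4 v^{2}}$)
$\frac{q{\left(501,H{\left(10 \right)} \right)}}{-482205} + \frac{39 \cdot 45 \cdot 31}{355523} = \frac{\sqrt{10 \left(1 + 4 \cdot 10\right)} \frac{1}{501}}{-482205} + \frac{39 \cdot 45 \cdot 31}{355523} = \sqrt{10 \left(1 + 40\right)} \frac{1}{501} \left(- \frac{1}{482205}\right) + 1755 \cdot 31 \cdot \frac{1}{355523} = \sqrt{10 \cdot 41} \cdot \frac{1}{501} \left(- \frac{1}{482205}\right) + 54405 \cdot \frac{1}{355523} = \sqrt{410} \cdot \frac{1}{501} \left(- \frac{1}{482205}\right) + \frac{54405}{355523} = \frac{\sqrt{410}}{501} \left(- \frac{1}{482205}\right) + \frac{54405}{355523} = - \frac{\sqrt{410}}{241584705} + \frac{54405}{355523} = \frac{54405}{355523} - \frac{\sqrt{410}}{241584705}$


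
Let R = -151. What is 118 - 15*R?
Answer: 2383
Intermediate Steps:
118 - 15*R = 118 - 15*(-151) = 118 + 2265 = 2383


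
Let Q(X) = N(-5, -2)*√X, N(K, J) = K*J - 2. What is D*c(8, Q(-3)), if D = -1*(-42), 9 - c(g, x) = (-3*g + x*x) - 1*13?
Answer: 9996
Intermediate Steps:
N(K, J) = -2 + J*K (N(K, J) = J*K - 2 = -2 + J*K)
Q(X) = 8*√X (Q(X) = (-2 - 2*(-5))*√X = (-2 + 10)*√X = 8*√X)
c(g, x) = 22 - x² + 3*g (c(g, x) = 9 - ((-3*g + x*x) - 1*13) = 9 - ((-3*g + x²) - 13) = 9 - ((x² - 3*g) - 13) = 9 - (-13 + x² - 3*g) = 9 + (13 - x² + 3*g) = 22 - x² + 3*g)
D = 42
D*c(8, Q(-3)) = 42*(22 - (8*√(-3))² + 3*8) = 42*(22 - (8*(I*√3))² + 24) = 42*(22 - (8*I*√3)² + 24) = 42*(22 - 1*(-192) + 24) = 42*(22 + 192 + 24) = 42*238 = 9996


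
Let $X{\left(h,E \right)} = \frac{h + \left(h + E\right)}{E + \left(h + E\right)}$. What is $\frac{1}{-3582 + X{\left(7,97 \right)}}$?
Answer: $- \frac{67}{239957} \approx -0.00027922$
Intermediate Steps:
$X{\left(h,E \right)} = \frac{E + 2 h}{h + 2 E}$ ($X{\left(h,E \right)} = \frac{h + \left(E + h\right)}{E + \left(E + h\right)} = \frac{E + 2 h}{h + 2 E}$)
$\frac{1}{-3582 + X{\left(7,97 \right)}} = \frac{1}{-3582 + \frac{97 + 2 \cdot 7}{7 + 2 \cdot 97}} = \frac{1}{-3582 + \frac{97 + 14}{7 + 194}} = \frac{1}{-3582 + \frac{1}{201} \cdot 111} = \frac{1}{-3582 + \frac{37}{67}} = \frac{1}{- \frac{239957}{67}} = - \frac{67}{239957}$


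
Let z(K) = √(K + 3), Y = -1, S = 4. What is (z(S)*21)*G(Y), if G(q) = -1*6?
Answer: -126*√7 ≈ -333.36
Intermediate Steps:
G(q) = -6
z(K) = √(3 + K)
(z(S)*21)*G(Y) = (√(3 + 4)*21)*(-6) = (√7*21)*(-6) = (21*√7)*(-6) = -126*√7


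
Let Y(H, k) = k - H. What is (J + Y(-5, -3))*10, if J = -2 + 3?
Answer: 30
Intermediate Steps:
J = 1
(J + Y(-5, -3))*10 = (1 + (-3 - 1*(-5)))*10 = (1 + (-3 + 5))*10 = (1 + 2)*10 = 3*10 = 30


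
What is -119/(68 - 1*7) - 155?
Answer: -9574/61 ≈ -156.95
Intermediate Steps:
-119/(68 - 1*7) - 155 = -119/(68 - 7) - 155 = -119/61 - 155 = -9574/61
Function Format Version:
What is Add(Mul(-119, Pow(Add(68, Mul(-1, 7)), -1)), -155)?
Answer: Rational(-9574, 61) ≈ -156.95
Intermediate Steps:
Add(Mul(-119, Pow(Add(68, Mul(-1, 7)), -1)), -155) = Add(Mul(-119, Pow(Add(68, -7), -1)), -155) = Add(Mul(-119, Pow(61, -1)), -155) = Add(Mul(-119, Rational(1, 61)), -155) = Add(Rational(-119, 61), -155) = Rational(-9574, 61)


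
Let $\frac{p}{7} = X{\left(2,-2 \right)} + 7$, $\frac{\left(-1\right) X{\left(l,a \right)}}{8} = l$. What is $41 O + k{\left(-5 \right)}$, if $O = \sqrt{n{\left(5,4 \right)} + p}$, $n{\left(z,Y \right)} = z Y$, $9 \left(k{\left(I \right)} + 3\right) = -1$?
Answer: $- \frac{28}{9} + 41 i \sqrt{43} \approx -3.1111 + 268.85 i$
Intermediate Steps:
$k{\left(I \right)} = - \frac{28}{9}$ ($k{\left(I \right)} = -3 + \frac{1}{9} \left(-1\right) = -3 - \frac{1}{9} = - \frac{28}{9}$)
$X{\left(l,a \right)} = - 8 l$
$n{\left(z,Y \right)} = Y z$
$p = -63$ ($p = 7 \left(\left(-8\right) 2 + 7\right) = 7 \left(-16 + 7\right) = 7 \left(-9\right) = -63$)
$O = i \sqrt{43}$ ($O = \sqrt{4 \cdot 5 - 63} = \sqrt{20 - 63} = \sqrt{-43} = i \sqrt{43} \approx 6.5574 i$)
$41 O + k{\left(-5 \right)} = 41 i \sqrt{43} - \frac{28}{9} = - \frac{28}{9} + 41 i \sqrt{43}$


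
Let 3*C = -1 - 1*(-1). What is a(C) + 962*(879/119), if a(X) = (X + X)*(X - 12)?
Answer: 845598/119 ≈ 7105.9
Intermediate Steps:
C = 0 (C = (-1 - 1*(-1))/3 = (-1 + 1)/3 = (⅓)*0 = 0)
a(X) = 2*X*(-12 + X) (a(X) = (2*X)*(-12 + X) = 2*X*(-12 + X))
a(C) + 962*(879/119) = 2*0*(-12 + 0) + 962*(879/119) = 2*0*(-12) + 962*(879*(1/119)) = 0 + 962*(879/119) = 0 + 845598/119 = 845598/119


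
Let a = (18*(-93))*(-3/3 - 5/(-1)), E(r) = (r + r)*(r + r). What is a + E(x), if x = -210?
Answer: 169704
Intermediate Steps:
E(r) = 4*r**2 (E(r) = (2*r)*(2*r) = 4*r**2)
a = -6696 (a = -1674*(-3*1/3 - 5*(-1)) = -1674*(-1 + 5) = -1674*4 = -6696)
a + E(x) = -6696 + 4*(-210)**2 = -6696 + 4*44100 = -6696 + 176400 = 169704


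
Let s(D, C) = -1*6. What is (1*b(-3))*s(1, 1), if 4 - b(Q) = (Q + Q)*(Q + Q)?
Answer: 192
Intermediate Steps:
b(Q) = 4 - 4*Q² (b(Q) = 4 - (Q + Q)*(Q + Q) = 4 - 2*Q*2*Q = 4 - 4*Q²)
s(D, C) = -6
(1*b(-3))*s(1, 1) = (1*(4 - 4*(-3)²))*(-6) = (1*(4 - 4*9))*(-6) = (1*(4 - 36))*(-6) = (1*(-32))*(-6) = -32*(-6) = 192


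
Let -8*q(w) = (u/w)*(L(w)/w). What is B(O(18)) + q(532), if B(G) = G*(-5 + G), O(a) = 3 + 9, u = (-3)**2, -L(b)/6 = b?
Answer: 178779/2128 ≈ 84.013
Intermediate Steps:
L(b) = -6*b
u = 9
O(a) = 12
q(w) = 27/(4*w) (q(w) = -9/w*(-6*w)/w/8 = -9/w*(-6)/8 = -(-27)/(4*w) = 27/(4*w))
B(O(18)) + q(532) = 12*(-5 + 12) + (27/4)/532 = 12*7 + (27/4)*(1/532) = 84 + 27/2128 = 178779/2128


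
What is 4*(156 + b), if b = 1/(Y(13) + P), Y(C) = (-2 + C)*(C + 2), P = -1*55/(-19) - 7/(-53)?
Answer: 105586700/169203 ≈ 624.02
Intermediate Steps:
P = 3048/1007 (P = -55*(-1/19) - 7*(-1/53) = 55/19 + 7/53 = 3048/1007 ≈ 3.0268)
Y(C) = (-2 + C)*(2 + C)
b = 1007/169203 (b = 1/((-4 + 13²) + 3048/1007) = 1/((-4 + 169) + 3048/1007) = 1/(165 + 3048/1007) = 1/(169203/1007) = 1007/169203 ≈ 0.0059514)
4*(156 + b) = 4*(156 + 1007/169203) = 4*(26396675/169203) = 105586700/169203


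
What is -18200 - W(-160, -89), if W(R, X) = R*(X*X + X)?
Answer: 1234920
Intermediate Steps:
W(R, X) = R*(X + X**2) (W(R, X) = R*(X**2 + X) = R*(X + X**2))
-18200 - W(-160, -89) = -18200 - (-160)*(-89)*(1 - 89) = -18200 - (-160)*(-89)*(-88) = -18200 - 1*(-1253120) = -18200 + 1253120 = 1234920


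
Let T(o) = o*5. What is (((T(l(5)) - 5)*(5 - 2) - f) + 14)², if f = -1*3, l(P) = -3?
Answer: 1849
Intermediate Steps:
f = -3
T(o) = 5*o
(((T(l(5)) - 5)*(5 - 2) - f) + 14)² = (((5*(-3) - 5)*(5 - 2) - 1*(-3)) + 14)² = (((-15 - 5)*3 + 3) + 14)² = ((-20*3 + 3) + 14)² = ((-60 + 3) + 14)² = (-57 + 14)² = (-43)² = 1849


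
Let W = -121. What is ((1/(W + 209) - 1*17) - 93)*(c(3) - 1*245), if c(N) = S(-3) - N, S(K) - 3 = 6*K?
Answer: 2545577/88 ≈ 28927.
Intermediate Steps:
S(K) = 3 + 6*K
c(N) = -15 - N (c(N) = (3 + 6*(-3)) - N = (3 - 18) - N = -15 - N)
((1/(W + 209) - 1*17) - 93)*(c(3) - 1*245) = ((1/(-121 + 209) - 1*17) - 93)*((-15 - 1*3) - 1*245) = ((1/88 - 17) - 93)*((-15 - 3) - 245) = ((1/88 - 17) - 93)*(-18 - 245) = (-1495/88 - 93)*(-263) = -9679/88*(-263) = 2545577/88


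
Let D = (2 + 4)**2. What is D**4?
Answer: 1679616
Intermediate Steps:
D = 36 (D = 6**2 = 36)
D**4 = 36**4 = 1679616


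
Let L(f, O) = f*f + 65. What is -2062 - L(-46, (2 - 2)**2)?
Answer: -4243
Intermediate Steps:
L(f, O) = 65 + f**2 (L(f, O) = f**2 + 65 = 65 + f**2)
-2062 - L(-46, (2 - 2)**2) = -2062 - (65 + (-46)**2) = -2062 - (65 + 2116) = -2062 - 1*2181 = -2062 - 2181 = -4243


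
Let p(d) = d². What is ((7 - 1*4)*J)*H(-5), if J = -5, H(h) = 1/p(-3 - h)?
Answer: -15/4 ≈ -3.7500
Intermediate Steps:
H(h) = (-3 - h)⁻² (H(h) = 1/((-3 - h)²) = (-3 - h)⁻²)
((7 - 1*4)*J)*H(-5) = ((7 - 1*4)*(-5))/(3 - 5)² = ((7 - 4)*(-5))/(-2)² = (3*(-5))*(¼) = -15*¼ = -15/4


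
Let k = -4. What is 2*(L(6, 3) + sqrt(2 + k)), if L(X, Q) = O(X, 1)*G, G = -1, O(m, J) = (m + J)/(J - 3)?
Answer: 7 + 2*I*sqrt(2) ≈ 7.0 + 2.8284*I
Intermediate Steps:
O(m, J) = (J + m)/(-3 + J)
L(X, Q) = 1/2 + X/2 (L(X, Q) = ((1 + X)/(-3 + 1))*(-1) = ((1 + X)/(-2))*(-1) = -(1 + X)/2*(-1) = (-1/2 - X/2)*(-1) = 1/2 + X/2)
2*(L(6, 3) + sqrt(2 + k)) = 2*((1/2 + (1/2)*6) + sqrt(2 - 4)) = 2*((1/2 + 3) + sqrt(-2)) = 2*(7/2 + I*sqrt(2)) = 7 + 2*I*sqrt(2)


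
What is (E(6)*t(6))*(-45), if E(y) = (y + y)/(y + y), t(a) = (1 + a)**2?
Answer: -2205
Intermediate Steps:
E(y) = 1 (E(y) = (2*y)/((2*y)) = (2*y)*(1/(2*y)) = 1)
(E(6)*t(6))*(-45) = (1*(1 + 6)**2)*(-45) = (1*7**2)*(-45) = (1*49)*(-45) = 49*(-45) = -2205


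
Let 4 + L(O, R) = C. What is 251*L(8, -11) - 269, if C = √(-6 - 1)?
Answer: -1273 + 251*I*√7 ≈ -1273.0 + 664.08*I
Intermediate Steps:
C = I*√7 (C = √(-7) = I*√7 ≈ 2.6458*I)
L(O, R) = -4 + I*√7
251*L(8, -11) - 269 = 251*(-4 + I*√7) - 269 = (-1004 + 251*I*√7) - 269 = -1273 + 251*I*√7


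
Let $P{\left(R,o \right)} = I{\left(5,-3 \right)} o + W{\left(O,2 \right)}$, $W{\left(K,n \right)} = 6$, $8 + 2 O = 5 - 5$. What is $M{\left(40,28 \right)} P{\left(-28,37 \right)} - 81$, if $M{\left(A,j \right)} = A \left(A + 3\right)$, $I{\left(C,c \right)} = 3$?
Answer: $201159$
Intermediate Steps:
$O = -4$ ($O = -4 + \frac{5 - 5}{2} = -4 + \frac{1}{2} \cdot 0 = -4 + 0 = -4$)
$M{\left(A,j \right)} = A \left(3 + A\right)$
$P{\left(R,o \right)} = 6 + 3 o$ ($P{\left(R,o \right)} = 3 o + 6 = 6 + 3 o$)
$M{\left(40,28 \right)} P{\left(-28,37 \right)} - 81 = 40 \left(3 + 40\right) \left(6 + 3 \cdot 37\right) - 81 = 40 \cdot 43 \left(6 + 111\right) - 81 = 1720 \cdot 117 - 81 = 201240 - 81 = 201159$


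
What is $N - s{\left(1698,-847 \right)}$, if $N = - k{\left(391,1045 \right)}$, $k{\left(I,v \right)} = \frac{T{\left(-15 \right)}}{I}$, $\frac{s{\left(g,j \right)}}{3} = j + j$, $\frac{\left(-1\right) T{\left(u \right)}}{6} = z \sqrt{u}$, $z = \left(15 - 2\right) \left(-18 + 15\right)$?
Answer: $5082 - \frac{234 i \sqrt{15}}{391} \approx 5082.0 - 2.3178 i$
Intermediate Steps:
$z = -39$ ($z = 13 \left(-3\right) = -39$)
$T{\left(u \right)} = 234 \sqrt{u}$ ($T{\left(u \right)} = - 6 \left(- 39 \sqrt{u}\right) = 234 \sqrt{u}$)
$s{\left(g,j \right)} = 6 j$ ($s{\left(g,j \right)} = 3 \left(j + j\right) = 3 \cdot 2 j = 6 j$)
$k{\left(I,v \right)} = \frac{234 i \sqrt{15}}{I}$ ($k{\left(I,v \right)} = \frac{234 \sqrt{-15}}{I} = \frac{234 i \sqrt{15}}{I}$)
$N = - \frac{234 i \sqrt{15}}{391} \approx - 2.3178 i$
$N - s{\left(1698,-847 \right)} = - \frac{234 i \sqrt{15}}{391} - 6 \left(-847\right) = - \frac{234 i \sqrt{15}}{391} - -5082 = - \frac{234 i \sqrt{15}}{391} + 5082 = 5082 - \frac{234 i \sqrt{15}}{391}$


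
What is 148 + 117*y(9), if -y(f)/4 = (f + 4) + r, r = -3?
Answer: -4532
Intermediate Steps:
y(f) = -4 - 4*f (y(f) = -4*((f + 4) - 3) = -4*((4 + f) - 3) = -4*(1 + f) = -4 - 4*f)
148 + 117*y(9) = 148 + 117*(-4 - 4*9) = 148 + 117*(-4 - 36) = 148 + 117*(-40) = 148 - 4680 = -4532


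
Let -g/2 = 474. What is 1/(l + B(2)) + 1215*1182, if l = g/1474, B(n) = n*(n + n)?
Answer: 7786697597/5422 ≈ 1.4361e+6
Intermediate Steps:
g = -948 (g = -2*474 = -948)
B(n) = 2*n² (B(n) = n*(2*n) = 2*n²)
l = -474/737 (l = -948/1474 = -948*1/1474 = -474/737 ≈ -0.64315)
1/(l + B(2)) + 1215*1182 = 1/(-474/737 + 2*2²) + 1215*1182 = 1/(-474/737 + 2*4) + 1436130 = 1/(-474/737 + 8) + 1436130 = 1/(5422/737) + 1436130 = 737/5422 + 1436130 = 7786697597/5422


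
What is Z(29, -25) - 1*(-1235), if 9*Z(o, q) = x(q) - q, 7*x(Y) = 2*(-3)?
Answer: 77974/63 ≈ 1237.7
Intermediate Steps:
x(Y) = -6/7 (x(Y) = (2*(-3))/7 = (1/7)*(-6) = -6/7)
Z(o, q) = -2/21 - q/9 (Z(o, q) = (-6/7 - q)/9 = -2/21 - q/9)
Z(29, -25) - 1*(-1235) = (-2/21 - 1/9*(-25)) - 1*(-1235) = (-2/21 + 25/9) + 1235 = 169/63 + 1235 = 77974/63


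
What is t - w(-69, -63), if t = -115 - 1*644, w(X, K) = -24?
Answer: -735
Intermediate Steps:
t = -759 (t = -115 - 644 = -759)
t - w(-69, -63) = -759 - 1*(-24) = -759 + 24 = -735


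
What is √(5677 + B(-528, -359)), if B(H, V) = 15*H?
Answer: I*√2243 ≈ 47.36*I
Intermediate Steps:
√(5677 + B(-528, -359)) = √(5677 + 15*(-528)) = √(5677 - 7920) = √(-2243) = I*√2243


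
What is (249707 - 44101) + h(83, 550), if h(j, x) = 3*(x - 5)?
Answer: 207241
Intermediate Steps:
h(j, x) = -15 + 3*x (h(j, x) = 3*(-5 + x) = -15 + 3*x)
(249707 - 44101) + h(83, 550) = (249707 - 44101) + (-15 + 3*550) = 205606 + (-15 + 1650) = 205606 + 1635 = 207241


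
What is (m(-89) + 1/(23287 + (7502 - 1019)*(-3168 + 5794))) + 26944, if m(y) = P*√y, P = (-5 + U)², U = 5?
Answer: 0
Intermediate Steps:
P = 0 (P = (-5 + 5)² = 0² = 0)
m(y) = 0 (m(y) = 0*√y = 0)
(m(-89) + 1/(23287 + (7502 - 1019)*(-3168 + 5794))) + 26944 = (0 + 1/(23287 + (7502 - 1019)*(-3168 + 5794))) + 26944 = (0 + 1/(23287 + 6483*2626)) + 26944 = (0 + 1/(23287 + 17024358)) + 26944 = (0 + 1/17047645) + 26944 = 1/17047645 + 26944 = 459331746881/17047645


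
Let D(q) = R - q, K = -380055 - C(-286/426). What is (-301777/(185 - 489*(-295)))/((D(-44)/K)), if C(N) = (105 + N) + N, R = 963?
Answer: 643053385051/815291580 ≈ 788.74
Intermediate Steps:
C(N) = 105 + 2*N
K = -80973794/213 (K = -380055 - (105 + 2*(-286/426)) = -380055 - (105 + 2*(-286*1/426)) = -380055 - (105 + 2*(-143/213)) = -380055 - (105 - 286/213) = -380055 - 1*22079/213 = -380055 - 22079/213 = -80973794/213 ≈ -3.8016e+5)
D(q) = 963 - q
(-301777/(185 - 489*(-295)))/((D(-44)/K)) = (-301777/(185 - 489*(-295)))/(((963 - 1*(-44))/(-80973794/213))) = (-301777/(185 + 144255))/(((963 + 44)*(-213/80973794))) = (-301777/144440)/((1007*(-213/80973794))) = (-301777*1/144440)/(-214491/80973794) = -301777/144440*(-80973794/214491) = 643053385051/815291580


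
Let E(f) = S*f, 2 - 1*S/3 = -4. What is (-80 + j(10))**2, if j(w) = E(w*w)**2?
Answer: 10497081606400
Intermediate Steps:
S = 18 (S = 6 - 3*(-4) = 6 + 12 = 18)
E(f) = 18*f
j(w) = 324*w**4 (j(w) = (18*(w*w))**2 = (18*w**2)**2 = 324*w**4)
(-80 + j(10))**2 = (-80 + 324*10**4)**2 = (-80 + 324*10000)**2 = (-80 + 3240000)**2 = 3239920**2 = 10497081606400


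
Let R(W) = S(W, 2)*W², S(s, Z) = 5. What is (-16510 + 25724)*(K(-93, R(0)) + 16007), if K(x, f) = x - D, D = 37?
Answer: 146290678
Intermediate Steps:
R(W) = 5*W²
K(x, f) = -37 + x (K(x, f) = x - 1*37 = x - 37 = -37 + x)
(-16510 + 25724)*(K(-93, R(0)) + 16007) = (-16510 + 25724)*((-37 - 93) + 16007) = 9214*(-130 + 16007) = 9214*15877 = 146290678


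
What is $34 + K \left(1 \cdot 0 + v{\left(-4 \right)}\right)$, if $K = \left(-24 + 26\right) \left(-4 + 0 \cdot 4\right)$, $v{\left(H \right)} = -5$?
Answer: $74$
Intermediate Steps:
$K = -8$ ($K = 2 \left(-4 + 0\right) = 2 \left(-4\right) = -8$)
$34 + K \left(1 \cdot 0 + v{\left(-4 \right)}\right) = 34 - 8 \left(1 \cdot 0 - 5\right) = 34 - 8 \left(0 - 5\right) = 34 - -40 = 34 + 40 = 74$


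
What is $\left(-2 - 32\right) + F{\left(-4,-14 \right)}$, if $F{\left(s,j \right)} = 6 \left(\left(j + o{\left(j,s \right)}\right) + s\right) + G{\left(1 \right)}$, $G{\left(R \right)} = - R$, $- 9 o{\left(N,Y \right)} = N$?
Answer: $- \frac{401}{3} \approx -133.67$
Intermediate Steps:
$o{\left(N,Y \right)} = - \frac{N}{9}$
$F{\left(s,j \right)} = -1 + 6 s + \frac{16 j}{3}$ ($F{\left(s,j \right)} = 6 \left(\left(j - \frac{j}{9}\right) + s\right) - 1 = 6 \left(\frac{8 j}{9} + s\right) - 1 = 6 \left(s + \frac{8 j}{9}\right) - 1 = \left(6 s + \frac{16 j}{3}\right) - 1 = -1 + 6 s + \frac{16 j}{3}$)
$\left(-2 - 32\right) + F{\left(-4,-14 \right)} = \left(-2 - 32\right) + \left(-1 + 6 \left(-4\right) + \frac{16}{3} \left(-14\right)\right) = \left(-2 - 32\right) - \frac{299}{3} = -34 - \frac{299}{3} = - \frac{401}{3}$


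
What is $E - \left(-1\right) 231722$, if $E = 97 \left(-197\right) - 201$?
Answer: $212412$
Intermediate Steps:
$E = -19310$ ($E = -19109 - 201 = -19310$)
$E - \left(-1\right) 231722 = -19310 - \left(-1\right) 231722 = -19310 - -231722 = -19310 + 231722 = 212412$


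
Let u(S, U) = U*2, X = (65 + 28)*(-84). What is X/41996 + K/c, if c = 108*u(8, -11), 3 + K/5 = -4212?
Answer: 72208699/8315208 ≈ 8.6839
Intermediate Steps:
K = -21075 (K = -15 + 5*(-4212) = -15 - 21060 = -21075)
X = -7812 (X = 93*(-84) = -7812)
u(S, U) = 2*U
c = -2376 (c = 108*(2*(-11)) = 108*(-22) = -2376)
X/41996 + K/c = -7812/41996 - 21075/(-2376) = -7812*1/41996 - 21075*(-1/2376) = -1953/10499 + 7025/792 = 72208699/8315208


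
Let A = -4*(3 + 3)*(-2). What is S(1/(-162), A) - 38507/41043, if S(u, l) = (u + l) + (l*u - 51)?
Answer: -9398713/2216322 ≈ -4.2407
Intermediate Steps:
A = 48 (A = -4*6*(-2) = -24*(-2) = 48)
S(u, l) = -51 + l + u + l*u (S(u, l) = (l + u) + (-51 + l*u) = -51 + l + u + l*u)
S(1/(-162), A) - 38507/41043 = (-51 + 48 + 1/(-162) + 48/(-162)) - 38507/41043 = (-51 + 48 - 1/162 + 48*(-1/162)) - 38507*1/41043 = (-51 + 48 - 1/162 - 8/27) - 38507/41043 = -535/162 - 38507/41043 = -9398713/2216322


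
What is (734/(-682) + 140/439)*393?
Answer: -44555589/149699 ≈ -297.63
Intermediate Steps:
(734/(-682) + 140/439)*393 = (734*(-1/682) + 140*(1/439))*393 = (-367/341 + 140/439)*393 = -113373/149699*393 = -44555589/149699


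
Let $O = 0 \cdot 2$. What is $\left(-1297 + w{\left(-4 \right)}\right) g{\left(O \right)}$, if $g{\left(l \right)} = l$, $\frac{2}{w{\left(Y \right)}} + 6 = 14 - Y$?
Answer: $0$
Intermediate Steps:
$O = 0$
$w{\left(Y \right)} = \frac{2}{8 - Y}$ ($w{\left(Y \right)} = \frac{2}{-6 - \left(-14 + Y\right)} = \frac{2}{8 - Y}$)
$\left(-1297 + w{\left(-4 \right)}\right) g{\left(O \right)} = \left(-1297 - \frac{2}{-8 - 4}\right) 0 = \left(-1297 - \frac{2}{-12}\right) 0 = \left(-1297 - - \frac{1}{6}\right) 0 = \left(-1297 + \frac{1}{6}\right) 0 = \left(- \frac{7781}{6}\right) 0 = 0$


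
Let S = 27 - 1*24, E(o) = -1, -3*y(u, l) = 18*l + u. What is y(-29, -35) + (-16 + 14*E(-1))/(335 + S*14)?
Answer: 248353/1131 ≈ 219.59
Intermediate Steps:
y(u, l) = -6*l - u/3 (y(u, l) = -(18*l + u)/3 = -(u + 18*l)/3 = -6*l - u/3)
S = 3 (S = 27 - 24 = 3)
y(-29, -35) + (-16 + 14*E(-1))/(335 + S*14) = (-6*(-35) - ⅓*(-29)) + (-16 + 14*(-1))/(335 + 3*14) = (210 + 29/3) + (-16 - 14)/(335 + 42) = 659/3 - 30/377 = 248353/1131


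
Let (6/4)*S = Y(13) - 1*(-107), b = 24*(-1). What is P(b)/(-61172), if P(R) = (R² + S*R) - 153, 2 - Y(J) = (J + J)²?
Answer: -9495/61172 ≈ -0.15522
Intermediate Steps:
b = -24
Y(J) = 2 - 4*J² (Y(J) = 2 - (J + J)² = 2 - (2*J)² = 2 - 4*J²)
S = -378 (S = 2*((2 - 4*13²) - 1*(-107))/3 = 2*((2 - 4*169) + 107)/3 = 2*((2 - 676) + 107)/3 = 2*(-674 + 107)/3 = (⅔)*(-567) = -378)
P(R) = -153 + R² - 378*R (P(R) = (R² - 378*R) - 153 = -153 + R² - 378*R)
P(b)/(-61172) = (-153 + (-24)² - 378*(-24))/(-61172) = (-153 + 576 + 9072)*(-1/61172) = 9495*(-1/61172) = -9495/61172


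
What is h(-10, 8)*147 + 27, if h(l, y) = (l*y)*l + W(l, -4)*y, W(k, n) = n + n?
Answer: 108219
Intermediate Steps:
W(k, n) = 2*n
h(l, y) = -8*y + y*l² (h(l, y) = (l*y)*l + (2*(-4))*y = y*l² - 8*y = -8*y + y*l²)
h(-10, 8)*147 + 27 = (8*(-8 + (-10)²))*147 + 27 = (8*(-8 + 100))*147 + 27 = (8*92)*147 + 27 = 736*147 + 27 = 108192 + 27 = 108219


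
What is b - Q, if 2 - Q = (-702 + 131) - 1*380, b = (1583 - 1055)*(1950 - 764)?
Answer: 625255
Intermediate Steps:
b = 626208 (b = 528*1186 = 626208)
Q = 953 (Q = 2 - ((-702 + 131) - 1*380) = 2 - (-571 - 380) = 2 - 1*(-951) = 2 + 951 = 953)
b - Q = 626208 - 1*953 = 626208 - 953 = 625255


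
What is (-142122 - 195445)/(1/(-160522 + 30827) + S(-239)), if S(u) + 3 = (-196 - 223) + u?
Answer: 43780752065/85728396 ≈ 510.69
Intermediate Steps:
S(u) = -422 + u (S(u) = -3 + ((-196 - 223) + u) = -3 + (-419 + u) = -422 + u)
(-142122 - 195445)/(1/(-160522 + 30827) + S(-239)) = (-142122 - 195445)/(1/(-160522 + 30827) + (-422 - 239)) = -337567/(1/(-129695) - 661) = -337567/(-1/129695 - 661) = -337567/(-85728396/129695) = -337567*(-129695/85728396) = 43780752065/85728396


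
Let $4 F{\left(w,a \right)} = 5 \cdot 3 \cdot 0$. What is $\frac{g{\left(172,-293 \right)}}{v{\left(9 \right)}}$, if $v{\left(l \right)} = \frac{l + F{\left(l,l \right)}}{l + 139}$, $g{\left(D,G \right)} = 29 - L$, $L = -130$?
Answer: $\frac{7844}{3} \approx 2614.7$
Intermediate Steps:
$F{\left(w,a \right)} = 0$ ($F{\left(w,a \right)} = \frac{5 \cdot 3 \cdot 0}{4} = \frac{15 \cdot 0}{4} = \frac{1}{4} \cdot 0 = 0$)
$g{\left(D,G \right)} = 159$ ($g{\left(D,G \right)} = 29 - -130 = 29 + 130 = 159$)
$v{\left(l \right)} = \frac{l}{139 + l}$ ($v{\left(l \right)} = \frac{l + 0}{l + 139} = \frac{l}{139 + l}$)
$\frac{g{\left(172,-293 \right)}}{v{\left(9 \right)}} = \frac{159}{9 \frac{1}{139 + 9}} = \frac{159}{9 \cdot \frac{1}{148}} = \frac{159}{\frac{9}{148}} = 159 \cdot \frac{148}{9} = \frac{7844}{3}$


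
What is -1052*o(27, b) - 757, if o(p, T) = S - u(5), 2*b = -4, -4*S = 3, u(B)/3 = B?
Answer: 15812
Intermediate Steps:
u(B) = 3*B
S = -3/4 (S = -1/4*3 = -3/4 ≈ -0.75000)
b = -2 (b = (1/2)*(-4) = -2)
o(p, T) = -63/4 (o(p, T) = -3/4 - 3*5 = -3/4 - 1*15 = -3/4 - 15 = -63/4)
-1052*o(27, b) - 757 = -1052*(-63/4) - 757 = 16569 - 757 = 15812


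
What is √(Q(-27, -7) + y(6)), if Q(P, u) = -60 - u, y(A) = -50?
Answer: I*√103 ≈ 10.149*I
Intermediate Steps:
√(Q(-27, -7) + y(6)) = √((-60 - 1*(-7)) - 50) = √((-60 + 7) - 50) = √(-53 - 50) = √(-103) = I*√103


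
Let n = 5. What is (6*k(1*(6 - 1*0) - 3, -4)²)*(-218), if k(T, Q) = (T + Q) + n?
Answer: -20928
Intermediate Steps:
k(T, Q) = 5 + Q + T (k(T, Q) = (T + Q) + 5 = (Q + T) + 5 = 5 + Q + T)
(6*k(1*(6 - 1*0) - 3, -4)²)*(-218) = (6*(5 - 4 + (1*(6 - 1*0) - 3))²)*(-218) = (6*(5 - 4 + (1*(6 + 0) - 3))²)*(-218) = (6*(5 - 4 + (1*6 - 3))²)*(-218) = (6*(5 - 4 + (6 - 3))²)*(-218) = (6*(5 - 4 + 3)²)*(-218) = (6*4²)*(-218) = (6*16)*(-218) = 96*(-218) = -20928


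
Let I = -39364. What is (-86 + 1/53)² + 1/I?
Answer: 817442622827/110573476 ≈ 7392.8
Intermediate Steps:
(-86 + 1/53)² + 1/I = (-86 + 1/53)² + 1/(-39364) = (-86 + 1/53)² - 1/39364 = (-4557/53)² - 1/39364 = 20766249/2809 - 1/39364 = 817442622827/110573476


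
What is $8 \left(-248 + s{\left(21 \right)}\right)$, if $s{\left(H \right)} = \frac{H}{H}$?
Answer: $-1976$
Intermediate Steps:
$s{\left(H \right)} = 1$
$8 \left(-248 + s{\left(21 \right)}\right) = 8 \left(-248 + 1\right) = 8 \left(-247\right) = -1976$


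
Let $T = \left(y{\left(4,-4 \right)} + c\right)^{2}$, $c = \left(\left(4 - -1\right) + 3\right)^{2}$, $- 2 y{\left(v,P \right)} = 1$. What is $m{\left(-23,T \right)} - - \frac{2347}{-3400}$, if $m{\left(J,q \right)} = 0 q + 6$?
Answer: $\frac{18053}{3400} \approx 5.3097$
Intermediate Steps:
$y{\left(v,P \right)} = - \frac{1}{2}$ ($y{\left(v,P \right)} = \left(- \frac{1}{2}\right) 1 = - \frac{1}{2}$)
$c = 64$ ($c = \left(\left(4 + 1\right) + 3\right)^{2} = \left(5 + 3\right)^{2} = 8^{2} = 64$)
$T = \frac{16129}{4}$ ($T = \left(- \frac{1}{2} + 64\right)^{2} = \left(\frac{127}{2}\right)^{2} = \frac{16129}{4} \approx 4032.3$)
$m{\left(J,q \right)} = 6$ ($m{\left(J,q \right)} = 0 + 6 = 6$)
$m{\left(-23,T \right)} - - \frac{2347}{-3400} = 6 - - \frac{2347}{-3400} = 6 - \left(-2347\right) \left(- \frac{1}{3400}\right) = 6 - \frac{2347}{3400} = \frac{18053}{3400}$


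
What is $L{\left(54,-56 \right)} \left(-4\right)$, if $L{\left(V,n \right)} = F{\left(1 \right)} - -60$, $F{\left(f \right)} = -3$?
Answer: $-228$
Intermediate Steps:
$L{\left(V,n \right)} = 57$ ($L{\left(V,n \right)} = -3 - -60 = -3 + 60 = 57$)
$L{\left(54,-56 \right)} \left(-4\right) = 57 \left(-4\right) = -228$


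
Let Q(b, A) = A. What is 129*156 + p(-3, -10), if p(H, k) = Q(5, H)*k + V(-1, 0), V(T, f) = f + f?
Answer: 20154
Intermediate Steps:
V(T, f) = 2*f
p(H, k) = H*k (p(H, k) = H*k + 2*0 = H*k + 0 = H*k)
129*156 + p(-3, -10) = 129*156 - 3*(-10) = 20124 + 30 = 20154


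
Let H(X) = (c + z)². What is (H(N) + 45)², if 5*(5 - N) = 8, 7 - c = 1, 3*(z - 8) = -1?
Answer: 4351396/81 ≈ 53721.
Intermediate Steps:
z = 23/3 (z = 8 + (⅓)*(-1) = 8 - ⅓ = 23/3 ≈ 7.6667)
c = 6 (c = 7 - 1*1 = 7 - 1 = 6)
N = 17/5 (N = 5 - ⅕*8 = 5 - 8/5 = 17/5 ≈ 3.4000)
H(X) = 1681/9 (H(X) = (6 + 23/3)² = (41/3)² = 1681/9)
(H(N) + 45)² = (1681/9 + 45)² = (2086/9)² = 4351396/81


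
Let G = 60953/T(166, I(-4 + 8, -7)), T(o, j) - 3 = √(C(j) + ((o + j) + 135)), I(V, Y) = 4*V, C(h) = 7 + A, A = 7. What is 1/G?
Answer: 3/60953 + √331/60953 ≈ 0.00034770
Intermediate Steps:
C(h) = 14 (C(h) = 7 + 7 = 14)
T(o, j) = 3 + √(149 + j + o) (T(o, j) = 3 + √(14 + ((o + j) + 135)) = 3 + √(14 + ((j + o) + 135)) = 3 + √(14 + (135 + j + o)) = 3 + √(149 + j + o))
G = 60953/(3 + √331) (G = 60953/(3 + √(149 + 4*(-4 + 8) + 166)) = 60953/(3 + √(149 + 4*4 + 166)) = 60953/(3 + √(149 + 16 + 166)) = 60953/(3 + √331) ≈ 2876.0)
1/G = 1/(-182859/322 + 60953*√331/322)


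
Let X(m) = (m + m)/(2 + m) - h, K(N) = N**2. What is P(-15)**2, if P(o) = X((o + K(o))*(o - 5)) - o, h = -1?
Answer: 1427630656/4405801 ≈ 324.03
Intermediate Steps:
X(m) = 1 + 2*m/(2 + m) (X(m) = (m + m)/(2 + m) - 1*(-1) = (2*m)/(2 + m) + 1 = 2*m/(2 + m) + 1 = 1 + 2*m/(2 + m))
P(o) = -o + (2 + 3*(-5 + o)*(o + o**2))/(2 + (-5 + o)*(o + o**2)) (P(o) = (2 + 3*((o + o**2)*(o - 5)))/(2 + (o + o**2)*(o - 5)) - o = (2 + 3*((o + o**2)*(-5 + o)))/(2 + (o + o**2)*(-5 + o)) - o = (2 + 3*((-5 + o)*(o + o**2)))/(2 + (-5 + o)*(o + o**2)) - o = (2 + 3*(-5 + o)*(o + o**2))/(2 + (-5 + o)*(o + o**2)) - o = -o + (2 + 3*(-5 + o)*(o + o**2))/(2 + (-5 + o)*(o + o**2)))
P(-15)**2 = ((2 - 1*(-15)**4 - 17*(-15) - 7*(-15)**2 + 7*(-15)**3)/(2 + (-15)**3 - 5*(-15) - 4*(-15)**2))**2 = ((2 - 1*50625 + 255 - 7*225 + 7*(-3375))/(2 - 3375 + 75 - 4*225))**2 = ((2 - 50625 + 255 - 1575 - 23625)/(2 - 3375 + 75 - 900))**2 = (-75568/(-4198))**2 = (-1/4198*(-75568))**2 = (37784/2099)**2 = 1427630656/4405801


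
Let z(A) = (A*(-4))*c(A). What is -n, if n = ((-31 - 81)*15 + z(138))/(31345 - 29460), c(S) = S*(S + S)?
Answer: 21026256/1885 ≈ 11155.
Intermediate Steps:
c(S) = 2*S² (c(S) = S*(2*S) = 2*S²)
z(A) = -8*A³ (z(A) = (A*(-4))*(2*A²) = (-4*A)*(2*A²) = -8*A³)
n = -21026256/1885 (n = ((-31 - 81)*15 - 8*138³)/(31345 - 29460) = (-112*15 - 8*2628072)/1885 = (-1680 - 21024576)*(1/1885) = -21026256*1/1885 = -21026256/1885 ≈ -11155.)
-n = -1*(-21026256/1885) = 21026256/1885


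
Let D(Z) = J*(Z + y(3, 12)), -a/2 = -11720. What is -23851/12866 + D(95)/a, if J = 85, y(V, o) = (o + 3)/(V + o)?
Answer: -5676011/3769738 ≈ -1.5057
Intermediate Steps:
y(V, o) = (3 + o)/(V + o)
a = 23440 (a = -2*(-11720) = 23440)
D(Z) = 85 + 85*Z (D(Z) = 85*(Z + (3 + 12)/(3 + 12)) = 85*(Z + 15/15) = 85*(Z + (1/15)*15) = 85*(Z + 1) = 85*(1 + Z) = 85 + 85*Z)
-23851/12866 + D(95)/a = -23851/12866 + (85 + 85*95)/23440 = -23851*1/12866 + (85 + 8075)*(1/23440) = -23851/12866 + 8160*(1/23440) = -23851/12866 + 102/293 = -5676011/3769738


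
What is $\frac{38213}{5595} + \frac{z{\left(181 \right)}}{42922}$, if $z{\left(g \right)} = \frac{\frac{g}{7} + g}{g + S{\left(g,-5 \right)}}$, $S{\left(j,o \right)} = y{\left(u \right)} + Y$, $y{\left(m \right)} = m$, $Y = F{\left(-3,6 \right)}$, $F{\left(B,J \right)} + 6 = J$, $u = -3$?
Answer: $\frac{510917592629}{74806285785} \approx 6.8299$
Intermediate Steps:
$F{\left(B,J \right)} = -6 + J$
$Y = 0$ ($Y = -6 + 6 = 0$)
$S{\left(j,o \right)} = -3$ ($S{\left(j,o \right)} = -3 + 0 = -3$)
$z{\left(g \right)} = \frac{8 g}{7 \left(-3 + g\right)}$ ($z{\left(g \right)} = \frac{\frac{g}{7} + g}{g - 3} = \frac{g \frac{1}{7} + g}{-3 + g} = \frac{\frac{g}{7} + g}{-3 + g} = \frac{\frac{8}{7} g}{-3 + g} = \frac{8 g}{7 \left(-3 + g\right)}$)
$\frac{38213}{5595} + \frac{z{\left(181 \right)}}{42922} = \frac{38213}{5595} + \frac{\frac{8}{7} \cdot 181 \frac{1}{-3 + 181}}{42922} = 38213 \cdot \frac{1}{5595} + \frac{8}{7} \cdot 181 \cdot \frac{1}{178} \cdot \frac{1}{42922} = \frac{38213}{5595} + \frac{8}{7} \cdot 181 \cdot \frac{1}{178} \cdot \frac{1}{42922} = \frac{38213}{5595} + \frac{724}{623} \cdot \frac{1}{42922} = \frac{38213}{5595} + \frac{362}{13370203} = \frac{510917592629}{74806285785}$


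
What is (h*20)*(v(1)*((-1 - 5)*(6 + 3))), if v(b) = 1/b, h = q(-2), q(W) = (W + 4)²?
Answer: -4320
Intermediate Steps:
q(W) = (4 + W)²
h = 4 (h = (4 - 2)² = 2² = 4)
(h*20)*(v(1)*((-1 - 5)*(6 + 3))) = (4*20)*(((-1 - 5)*(6 + 3))/1) = 80*(1*(-6*9)) = 80*(1*(-54)) = 80*(-54) = -4320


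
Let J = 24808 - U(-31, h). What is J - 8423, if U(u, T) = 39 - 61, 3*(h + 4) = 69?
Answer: 16407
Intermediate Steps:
h = 19 (h = -4 + (1/3)*69 = -4 + 23 = 19)
U(u, T) = -22
J = 24830 (J = 24808 - 1*(-22) = 24808 + 22 = 24830)
J - 8423 = 24830 - 8423 = 16407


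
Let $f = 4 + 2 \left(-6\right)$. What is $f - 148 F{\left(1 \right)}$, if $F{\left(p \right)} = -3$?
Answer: $436$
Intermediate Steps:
$f = -8$ ($f = 4 - 12 = -8$)
$f - 148 F{\left(1 \right)} = -8 - -444 = -8 + 444 = 436$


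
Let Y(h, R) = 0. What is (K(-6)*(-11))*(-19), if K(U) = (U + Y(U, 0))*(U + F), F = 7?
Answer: -1254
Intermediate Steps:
K(U) = U*(7 + U) (K(U) = (U + 0)*(U + 7) = U*(7 + U))
(K(-6)*(-11))*(-19) = (-6*(7 - 6)*(-11))*(-19) = (-6*1*(-11))*(-19) = -6*(-11)*(-19) = 66*(-19) = -1254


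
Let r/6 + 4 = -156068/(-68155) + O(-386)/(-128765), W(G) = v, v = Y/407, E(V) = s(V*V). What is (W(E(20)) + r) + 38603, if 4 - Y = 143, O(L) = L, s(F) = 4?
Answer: 5513811574770570/142872931201 ≈ 38592.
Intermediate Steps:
Y = -139 (Y = 4 - 1*143 = 4 - 143 = -139)
E(V) = 4
v = -139/407 ≈ -0.34152
W(G) = -139/407
r = -3595562508/351039143 (r = -24 + 6*(-156068/(-68155) - 386/(-128765)) = -24 + 6*(-156068*(-1/68155) - 386*(-1/128765)) = -24 + 6*(156068/68155 + 386/128765) = -24 + 6*(804896154/351039143) = -24 + 4829376924/351039143 = -3595562508/351039143 ≈ -10.243)
(W(E(20)) + r) + 38603 = (-139/407 - 3595562508/351039143) + 38603 = -1512188381633/142872931201 + 38603 = 5513811574770570/142872931201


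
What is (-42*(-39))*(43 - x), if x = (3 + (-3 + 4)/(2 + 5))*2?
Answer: 60138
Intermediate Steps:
x = 44/7 (x = (3 + 1/7)*2 = (3 + 1*(⅐))*2 = (3 + ⅐)*2 = (22/7)*2 = 44/7 ≈ 6.2857)
(-42*(-39))*(43 - x) = (-42*(-39))*(43 - 1*44/7) = 1638*(43 - 44/7) = 1638*(257/7) = 60138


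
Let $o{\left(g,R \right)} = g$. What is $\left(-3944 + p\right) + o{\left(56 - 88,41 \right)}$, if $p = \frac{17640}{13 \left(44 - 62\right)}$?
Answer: $- \frac{52668}{13} \approx -4051.4$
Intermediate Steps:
$p = - \frac{980}{13}$ ($p = \frac{17640}{13 \left(-18\right)} = \frac{17640}{-234} = 17640 \left(- \frac{1}{234}\right) = - \frac{980}{13} \approx -75.385$)
$\left(-3944 + p\right) + o{\left(56 - 88,41 \right)} = \left(-3944 - \frac{980}{13}\right) + \left(56 - 88\right) = - \frac{52252}{13} + \left(56 - 88\right) = - \frac{52252}{13} - 32 = - \frac{52668}{13}$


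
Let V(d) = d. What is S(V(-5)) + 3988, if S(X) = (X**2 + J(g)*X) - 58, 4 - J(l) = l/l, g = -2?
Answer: 3940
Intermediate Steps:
J(l) = 3 (J(l) = 4 - l/l = 4 - 1*1 = 4 - 1 = 3)
S(X) = -58 + X**2 + 3*X (S(X) = (X**2 + 3*X) - 58 = -58 + X**2 + 3*X)
S(V(-5)) + 3988 = (-58 + (-5)**2 + 3*(-5)) + 3988 = (-58 + 25 - 15) + 3988 = -48 + 3988 = 3940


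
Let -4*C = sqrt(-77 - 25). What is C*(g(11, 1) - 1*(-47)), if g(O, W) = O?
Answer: -29*I*sqrt(102)/2 ≈ -146.44*I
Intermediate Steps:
C = -I*sqrt(102)/4 (C = -sqrt(-77 - 25)/4 = -I*sqrt(102)/4 ≈ -2.5249*I)
C*(g(11, 1) - 1*(-47)) = (-I*sqrt(102)/4)*(11 - 1*(-47)) = (-I*sqrt(102)/4)*(11 + 47) = -I*sqrt(102)/4*58 = -29*I*sqrt(102)/2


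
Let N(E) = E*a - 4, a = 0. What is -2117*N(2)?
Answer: 8468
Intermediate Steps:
N(E) = -4 (N(E) = E*0 - 4 = 0 - 4 = -4)
-2117*N(2) = -2117*(-4) = 8468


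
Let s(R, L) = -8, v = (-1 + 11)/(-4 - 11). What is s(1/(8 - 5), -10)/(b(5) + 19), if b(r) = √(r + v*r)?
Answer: -228/539 + 4*√15/539 ≈ -0.39426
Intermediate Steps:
v = -⅔ (v = 10/(-15) = 10*(-1/15) = -⅔ ≈ -0.66667)
b(r) = √3*√r/3 (b(r) = √(r - 2*r/3) = √(r/3) = √3*√r/3)
s(1/(8 - 5), -10)/(b(5) + 19) = -8/(√3*√5/3 + 19) = -8/(√15/3 + 19) = -8/(19 + √15/3)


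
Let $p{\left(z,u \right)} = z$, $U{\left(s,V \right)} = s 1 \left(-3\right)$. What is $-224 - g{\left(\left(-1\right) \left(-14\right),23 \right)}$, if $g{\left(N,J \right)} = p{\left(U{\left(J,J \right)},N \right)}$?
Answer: $-155$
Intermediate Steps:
$U{\left(s,V \right)} = - 3 s$ ($U{\left(s,V \right)} = s \left(-3\right) = - 3 s$)
$g{\left(N,J \right)} = - 3 J$
$-224 - g{\left(\left(-1\right) \left(-14\right),23 \right)} = -224 - \left(-3\right) 23 = -224 - -69 = -224 + 69 = -155$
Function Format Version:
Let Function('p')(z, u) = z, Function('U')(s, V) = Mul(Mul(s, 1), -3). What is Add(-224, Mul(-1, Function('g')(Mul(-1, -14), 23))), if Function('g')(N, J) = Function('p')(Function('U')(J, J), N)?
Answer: -155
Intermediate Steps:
Function('U')(s, V) = Mul(-3, s) (Function('U')(s, V) = Mul(s, -3) = Mul(-3, s))
Function('g')(N, J) = Mul(-3, J)
Add(-224, Mul(-1, Function('g')(Mul(-1, -14), 23))) = Add(-224, Mul(-1, Mul(-3, 23))) = Add(-224, Mul(-1, -69)) = Add(-224, 69) = -155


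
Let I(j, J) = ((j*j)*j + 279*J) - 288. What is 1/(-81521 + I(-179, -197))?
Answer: -1/5872111 ≈ -1.7030e-7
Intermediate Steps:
I(j, J) = -288 + j³ + 279*J (I(j, J) = (j²*j + 279*J) - 288 = (j³ + 279*J) - 288 = -288 + j³ + 279*J)
1/(-81521 + I(-179, -197)) = 1/(-81521 + (-288 + (-179)³ + 279*(-197))) = 1/(-81521 + (-288 - 5735339 - 54963)) = 1/(-81521 - 5790590) = 1/(-5872111) = -1/5872111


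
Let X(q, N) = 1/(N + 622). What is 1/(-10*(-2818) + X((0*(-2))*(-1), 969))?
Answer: 1591/44834381 ≈ 3.5486e-5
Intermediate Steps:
X(q, N) = 1/(622 + N)
1/(-10*(-2818) + X((0*(-2))*(-1), 969)) = 1/(-10*(-2818) + 1/(622 + 969)) = 1/(28180 + 1/1591) = 1/(44834381/1591) = 1591/44834381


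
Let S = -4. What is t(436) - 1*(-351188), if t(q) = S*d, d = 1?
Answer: 351184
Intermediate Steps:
t(q) = -4 (t(q) = -4*1 = -4)
t(436) - 1*(-351188) = -4 - 1*(-351188) = -4 + 351188 = 351184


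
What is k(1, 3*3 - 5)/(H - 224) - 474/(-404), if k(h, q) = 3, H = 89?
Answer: 10463/9090 ≈ 1.1510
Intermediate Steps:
k(1, 3*3 - 5)/(H - 224) - 474/(-404) = 3/(89 - 224) - 474/(-404) = 3/(-135) - 474*(-1/404) = 3*(-1/135) + 237/202 = -1/45 + 237/202 = 10463/9090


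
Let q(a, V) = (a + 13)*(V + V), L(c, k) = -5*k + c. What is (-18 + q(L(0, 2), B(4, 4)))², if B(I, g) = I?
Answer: 36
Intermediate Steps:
L(c, k) = c - 5*k
q(a, V) = 2*V*(13 + a) (q(a, V) = (13 + a)*(2*V) = 2*V*(13 + a))
(-18 + q(L(0, 2), B(4, 4)))² = (-18 + 2*4*(13 + (0 - 5*2)))² = (-18 + 2*4*(13 + (0 - 10)))² = (-18 + 2*4*(13 - 10))² = (-18 + 2*4*3)² = (-18 + 24)² = 6² = 36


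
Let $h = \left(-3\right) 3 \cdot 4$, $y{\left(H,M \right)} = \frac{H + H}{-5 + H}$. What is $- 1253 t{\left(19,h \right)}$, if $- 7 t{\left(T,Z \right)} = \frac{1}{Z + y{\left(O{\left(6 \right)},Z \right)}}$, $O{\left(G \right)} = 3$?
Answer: $- \frac{179}{39} \approx -4.5897$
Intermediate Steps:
$y{\left(H,M \right)} = \frac{2 H}{-5 + H}$
$h = -36$ ($h = \left(-9\right) 4 = -36$)
$t{\left(T,Z \right)} = - \frac{1}{7 \left(-3 + Z\right)}$ ($t{\left(T,Z \right)} = - \frac{1}{7 \left(Z + 2 \cdot 3 \frac{1}{-5 + 3}\right)} = - \frac{1}{7 \left(Z + 2 \cdot 3 \frac{1}{-2}\right)} = - \frac{1}{7 \left(Z + 2 \cdot 3 \left(- \frac{1}{2}\right)\right)} = - \frac{1}{7 \left(Z - 3\right)} = - \frac{1}{7 \left(-3 + Z\right)}$)
$- 1253 t{\left(19,h \right)} = - 1253 \left(- \frac{1}{-21 + 7 \left(-36\right)}\right) = - 1253 \left(- \frac{1}{-21 - 252}\right) = - 1253 \left(- \frac{1}{-273}\right) = - 1253 \left(\left(-1\right) \left(- \frac{1}{273}\right)\right) = \left(-1253\right) \frac{1}{273} = - \frac{179}{39}$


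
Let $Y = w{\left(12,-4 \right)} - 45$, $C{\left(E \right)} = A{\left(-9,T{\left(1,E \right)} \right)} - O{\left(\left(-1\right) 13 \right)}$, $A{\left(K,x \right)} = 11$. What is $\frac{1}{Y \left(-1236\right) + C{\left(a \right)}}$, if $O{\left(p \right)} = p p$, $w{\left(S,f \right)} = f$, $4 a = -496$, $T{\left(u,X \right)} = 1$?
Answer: $\frac{1}{60406} \approx 1.6555 \cdot 10^{-5}$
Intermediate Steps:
$a = -124$ ($a = \frac{1}{4} \left(-496\right) = -124$)
$O{\left(p \right)} = p^{2}$
$C{\left(E \right)} = -158$ ($C{\left(E \right)} = 11 - \left(\left(-1\right) 13\right)^{2} = 11 - \left(-13\right)^{2} = 11 - 169 = -158$)
$Y = -49$ ($Y = -4 - 45 = -49$)
$\frac{1}{Y \left(-1236\right) + C{\left(a \right)}} = \frac{1}{\left(-49\right) \left(-1236\right) - 158} = \frac{1}{60564 - 158} = \frac{1}{60406}$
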